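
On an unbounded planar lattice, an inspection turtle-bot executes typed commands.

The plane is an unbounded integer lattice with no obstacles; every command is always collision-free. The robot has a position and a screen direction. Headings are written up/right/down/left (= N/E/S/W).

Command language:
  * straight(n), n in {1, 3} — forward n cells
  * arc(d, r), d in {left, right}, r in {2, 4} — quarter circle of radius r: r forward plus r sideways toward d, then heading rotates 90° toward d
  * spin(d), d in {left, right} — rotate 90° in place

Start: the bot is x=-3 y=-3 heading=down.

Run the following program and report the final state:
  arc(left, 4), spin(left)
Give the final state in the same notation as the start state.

from: x=-3 y=-3 heading=down
t=1 arc(left, 4) ⇒ x=1 y=-7 heading=right
t=2 spin(left) ⇒ x=1 y=-7 heading=up

x=1 y=-7 heading=up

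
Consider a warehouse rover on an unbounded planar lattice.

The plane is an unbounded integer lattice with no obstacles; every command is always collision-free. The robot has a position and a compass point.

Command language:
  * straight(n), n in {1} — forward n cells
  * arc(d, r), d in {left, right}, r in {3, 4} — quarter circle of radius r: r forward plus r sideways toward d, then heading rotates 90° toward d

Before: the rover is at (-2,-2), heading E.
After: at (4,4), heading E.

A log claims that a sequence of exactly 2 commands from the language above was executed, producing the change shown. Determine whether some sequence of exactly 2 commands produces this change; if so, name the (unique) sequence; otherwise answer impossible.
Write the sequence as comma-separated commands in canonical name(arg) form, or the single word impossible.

arc(left, 3), arc(right, 3)

key: order matters: swapping arc(left, 3) and arc(right, 3) lands elsewhere
initial: at (-2,-2), heading E
step 1 (arc(left, 3)): at (1,1), heading N
step 2 (arc(right, 3)): at (4,4), heading E
no other 2-command option fits: unique.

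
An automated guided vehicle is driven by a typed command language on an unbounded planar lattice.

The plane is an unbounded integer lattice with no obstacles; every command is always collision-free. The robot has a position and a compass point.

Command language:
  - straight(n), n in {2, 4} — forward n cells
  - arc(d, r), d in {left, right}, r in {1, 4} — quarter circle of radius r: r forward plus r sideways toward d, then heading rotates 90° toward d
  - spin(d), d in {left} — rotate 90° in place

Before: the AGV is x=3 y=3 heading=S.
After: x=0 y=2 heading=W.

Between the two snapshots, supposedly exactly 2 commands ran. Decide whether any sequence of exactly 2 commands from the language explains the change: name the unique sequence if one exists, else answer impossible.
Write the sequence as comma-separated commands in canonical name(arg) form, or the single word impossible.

arc(right, 1), straight(2)

key: cell and facing (now W) both changed — the 2 commands mix motion and turning
start: x=3 y=3 heading=S
step 1 (arc(right, 1)): x=2 y=2 heading=W
step 2 (straight(2)): x=0 y=2 heading=W
no rival 2-sequence matches.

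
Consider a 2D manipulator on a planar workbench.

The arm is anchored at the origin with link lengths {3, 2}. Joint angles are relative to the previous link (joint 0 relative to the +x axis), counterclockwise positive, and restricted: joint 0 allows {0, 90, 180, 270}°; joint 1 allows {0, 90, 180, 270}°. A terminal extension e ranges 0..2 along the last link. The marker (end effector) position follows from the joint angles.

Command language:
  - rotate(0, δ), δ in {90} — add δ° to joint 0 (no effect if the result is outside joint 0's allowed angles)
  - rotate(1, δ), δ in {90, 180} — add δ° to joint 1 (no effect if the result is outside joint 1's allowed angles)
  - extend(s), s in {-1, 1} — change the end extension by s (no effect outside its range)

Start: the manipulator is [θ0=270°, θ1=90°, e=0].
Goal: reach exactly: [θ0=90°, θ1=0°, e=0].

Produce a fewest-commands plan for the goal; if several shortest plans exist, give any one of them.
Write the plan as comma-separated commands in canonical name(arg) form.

rotate(1, 90), rotate(1, 180), rotate(0, 90), rotate(0, 90)

from: [θ0=270°, θ1=90°, e=0]
1. rotate(1, 90) → [θ0=270°, θ1=180°, e=0]
2. rotate(1, 180) → [θ0=270°, θ1=0°, e=0]
3. rotate(0, 90) → [θ0=0°, θ1=0°, e=0]
4. rotate(0, 90) → [θ0=90°, θ1=0°, e=0]
no 3-step plan works, so 4 is optimal.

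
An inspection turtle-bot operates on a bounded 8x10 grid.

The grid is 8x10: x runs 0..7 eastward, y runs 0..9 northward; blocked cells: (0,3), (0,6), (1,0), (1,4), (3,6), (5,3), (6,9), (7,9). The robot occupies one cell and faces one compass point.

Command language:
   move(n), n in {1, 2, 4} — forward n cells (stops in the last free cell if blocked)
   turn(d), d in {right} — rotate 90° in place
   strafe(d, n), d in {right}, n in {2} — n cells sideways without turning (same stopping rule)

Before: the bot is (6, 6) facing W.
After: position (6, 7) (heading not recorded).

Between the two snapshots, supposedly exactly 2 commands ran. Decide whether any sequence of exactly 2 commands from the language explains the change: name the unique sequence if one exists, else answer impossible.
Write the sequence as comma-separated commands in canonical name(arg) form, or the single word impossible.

key: running move(1) before turn(right) would end elsewhere — order is forced
t0: (6, 6) facing W
1. turn(right) → (6, 6) facing N
2. move(1) → (6, 7) facing N
no rival 2-sequence matches.

turn(right), move(1)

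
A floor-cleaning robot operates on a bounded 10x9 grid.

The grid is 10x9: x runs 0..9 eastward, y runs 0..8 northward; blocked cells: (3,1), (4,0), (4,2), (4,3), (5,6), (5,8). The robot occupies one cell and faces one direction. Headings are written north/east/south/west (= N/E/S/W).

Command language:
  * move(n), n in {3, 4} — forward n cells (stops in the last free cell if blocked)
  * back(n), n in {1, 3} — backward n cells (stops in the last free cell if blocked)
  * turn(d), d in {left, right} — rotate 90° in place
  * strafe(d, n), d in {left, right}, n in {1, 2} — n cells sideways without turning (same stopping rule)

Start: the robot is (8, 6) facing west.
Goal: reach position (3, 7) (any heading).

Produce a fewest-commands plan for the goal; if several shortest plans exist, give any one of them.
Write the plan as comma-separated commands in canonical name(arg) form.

initial: (8, 6) facing west
1. move(4) → (6, 6) facing west
2. strafe(right, 1) → (6, 7) facing west
3. move(3) → (3, 7) facing west
minimal: 3 command(s), checked below 3.

move(4), strafe(right, 1), move(3)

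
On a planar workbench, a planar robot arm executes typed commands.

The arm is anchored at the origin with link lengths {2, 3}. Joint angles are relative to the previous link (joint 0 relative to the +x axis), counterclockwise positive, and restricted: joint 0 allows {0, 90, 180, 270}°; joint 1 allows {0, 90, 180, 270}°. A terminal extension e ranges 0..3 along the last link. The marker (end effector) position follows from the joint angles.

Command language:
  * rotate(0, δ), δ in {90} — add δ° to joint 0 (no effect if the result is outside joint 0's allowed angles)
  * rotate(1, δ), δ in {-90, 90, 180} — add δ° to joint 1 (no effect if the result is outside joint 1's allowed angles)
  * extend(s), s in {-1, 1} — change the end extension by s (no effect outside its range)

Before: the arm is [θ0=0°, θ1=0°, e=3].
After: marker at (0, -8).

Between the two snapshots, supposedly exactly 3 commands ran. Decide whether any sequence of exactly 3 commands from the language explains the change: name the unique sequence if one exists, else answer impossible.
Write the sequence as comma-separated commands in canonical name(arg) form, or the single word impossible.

initial: [θ0=0°, θ1=0°, e=3]
t=1 rotate(0, 90) ⇒ [θ0=90°, θ1=0°, e=3]
t=2 rotate(0, 90) ⇒ [θ0=180°, θ1=0°, e=3]
t=3 rotate(0, 90) ⇒ [θ0=270°, θ1=0°, e=3]
all 216 alternatives checked — unique.

rotate(0, 90), rotate(0, 90), rotate(0, 90)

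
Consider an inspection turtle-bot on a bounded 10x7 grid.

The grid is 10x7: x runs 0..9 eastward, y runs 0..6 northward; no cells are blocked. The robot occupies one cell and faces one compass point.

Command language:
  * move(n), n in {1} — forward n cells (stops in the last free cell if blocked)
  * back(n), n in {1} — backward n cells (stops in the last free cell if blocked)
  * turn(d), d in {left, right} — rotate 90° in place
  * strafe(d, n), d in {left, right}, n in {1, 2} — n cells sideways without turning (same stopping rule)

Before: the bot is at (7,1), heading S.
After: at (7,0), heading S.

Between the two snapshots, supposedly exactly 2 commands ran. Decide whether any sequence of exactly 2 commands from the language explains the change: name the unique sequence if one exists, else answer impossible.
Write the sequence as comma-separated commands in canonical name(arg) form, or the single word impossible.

move(1), move(1)

key: the second move(1) runs into the grid edge before its full distance
initial: at (7,1), heading S
step 1 (move(1)): at (7,0), heading S
step 2 (move(1)): at (7,0), heading S
no other 2-command option fits: unique.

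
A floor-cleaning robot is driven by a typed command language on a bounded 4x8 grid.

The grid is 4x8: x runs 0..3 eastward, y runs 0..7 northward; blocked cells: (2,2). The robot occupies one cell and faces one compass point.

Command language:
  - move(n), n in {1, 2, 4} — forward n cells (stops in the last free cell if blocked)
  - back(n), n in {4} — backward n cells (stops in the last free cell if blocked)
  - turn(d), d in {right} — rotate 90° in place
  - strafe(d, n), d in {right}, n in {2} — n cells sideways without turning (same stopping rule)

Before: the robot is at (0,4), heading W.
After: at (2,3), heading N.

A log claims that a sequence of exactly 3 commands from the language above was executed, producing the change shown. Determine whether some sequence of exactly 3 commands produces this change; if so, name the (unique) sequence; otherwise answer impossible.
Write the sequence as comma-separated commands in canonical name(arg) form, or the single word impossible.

key: back(4) is stopped early by the blocked cell at (2,2)
begin: at (0,4), heading W
step 1 (turn(right)): at (0,4), heading N
step 2 (strafe(right, 2)): at (2,4), heading N
step 3 (back(4)): at (2,3), heading N
no other 3-command option fits: unique.

turn(right), strafe(right, 2), back(4)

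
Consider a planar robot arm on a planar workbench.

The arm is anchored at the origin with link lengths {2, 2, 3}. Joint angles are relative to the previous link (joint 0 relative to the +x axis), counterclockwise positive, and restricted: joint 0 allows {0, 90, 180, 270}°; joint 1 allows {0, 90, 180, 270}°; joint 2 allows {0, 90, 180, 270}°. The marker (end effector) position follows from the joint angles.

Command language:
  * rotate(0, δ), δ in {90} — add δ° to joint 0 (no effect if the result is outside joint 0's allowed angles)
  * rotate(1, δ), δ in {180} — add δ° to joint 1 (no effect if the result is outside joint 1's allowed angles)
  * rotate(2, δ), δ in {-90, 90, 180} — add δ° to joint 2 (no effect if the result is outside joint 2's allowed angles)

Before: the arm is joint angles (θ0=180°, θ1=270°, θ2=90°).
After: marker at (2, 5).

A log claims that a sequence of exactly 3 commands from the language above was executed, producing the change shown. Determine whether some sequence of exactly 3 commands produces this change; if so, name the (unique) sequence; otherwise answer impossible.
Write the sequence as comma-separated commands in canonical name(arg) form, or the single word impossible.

initial: joint angles (θ0=180°, θ1=270°, θ2=90°)
t=1 rotate(0, 90) ⇒ joint angles (θ0=270°, θ1=270°, θ2=90°)
t=2 rotate(0, 90) ⇒ joint angles (θ0=0°, θ1=270°, θ2=90°)
t=3 rotate(0, 90) ⇒ joint angles (θ0=90°, θ1=270°, θ2=90°)
no rival 3-sequence matches.

rotate(0, 90), rotate(0, 90), rotate(0, 90)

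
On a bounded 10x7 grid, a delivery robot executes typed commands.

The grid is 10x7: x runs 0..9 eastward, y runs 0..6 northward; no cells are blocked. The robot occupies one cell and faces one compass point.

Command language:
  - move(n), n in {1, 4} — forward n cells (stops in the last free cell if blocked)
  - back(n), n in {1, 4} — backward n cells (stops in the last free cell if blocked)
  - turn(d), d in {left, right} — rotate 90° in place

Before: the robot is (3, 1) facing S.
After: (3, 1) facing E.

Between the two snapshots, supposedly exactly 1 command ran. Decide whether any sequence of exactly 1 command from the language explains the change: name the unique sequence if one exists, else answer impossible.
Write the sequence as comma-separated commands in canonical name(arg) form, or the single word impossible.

key: parked at (3,1) the whole time — nothing moves the robot
begin: (3, 1) facing S
1. turn(left) → (3, 1) facing E
uniquely the one of 6 1-step routes that fits.

turn(left)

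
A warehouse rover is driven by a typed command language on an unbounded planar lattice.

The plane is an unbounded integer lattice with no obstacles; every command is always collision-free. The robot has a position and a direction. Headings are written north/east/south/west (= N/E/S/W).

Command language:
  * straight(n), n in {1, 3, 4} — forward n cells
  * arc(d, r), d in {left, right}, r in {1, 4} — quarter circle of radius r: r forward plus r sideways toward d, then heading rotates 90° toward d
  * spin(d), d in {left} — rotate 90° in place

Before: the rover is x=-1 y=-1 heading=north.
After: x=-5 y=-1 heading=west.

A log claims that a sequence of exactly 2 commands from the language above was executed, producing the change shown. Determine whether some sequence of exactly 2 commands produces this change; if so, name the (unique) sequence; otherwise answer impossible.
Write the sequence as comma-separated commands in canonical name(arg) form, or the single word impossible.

spin(left), straight(4)

key: order matters: swapping spin(left) and straight(4) lands elsewhere
begin: x=-1 y=-1 heading=north
1. spin(left) → x=-1 y=-1 heading=west
2. straight(4) → x=-5 y=-1 heading=west
all 64 alternatives checked — unique.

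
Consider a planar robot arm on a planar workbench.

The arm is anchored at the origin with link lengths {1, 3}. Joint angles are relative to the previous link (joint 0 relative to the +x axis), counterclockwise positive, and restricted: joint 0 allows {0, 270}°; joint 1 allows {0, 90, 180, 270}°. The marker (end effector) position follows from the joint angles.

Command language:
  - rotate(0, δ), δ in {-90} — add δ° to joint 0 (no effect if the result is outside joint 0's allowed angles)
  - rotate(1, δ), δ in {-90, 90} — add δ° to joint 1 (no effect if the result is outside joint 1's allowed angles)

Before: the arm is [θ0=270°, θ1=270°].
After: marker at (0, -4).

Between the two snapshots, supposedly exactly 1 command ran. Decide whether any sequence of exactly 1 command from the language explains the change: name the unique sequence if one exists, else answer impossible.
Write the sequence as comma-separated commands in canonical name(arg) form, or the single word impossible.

start: [θ0=270°, θ1=270°]
[1] after rotate(1, 90): [θ0=270°, θ1=0°]
uniquely the one of 3 1-step routes that fits.

rotate(1, 90)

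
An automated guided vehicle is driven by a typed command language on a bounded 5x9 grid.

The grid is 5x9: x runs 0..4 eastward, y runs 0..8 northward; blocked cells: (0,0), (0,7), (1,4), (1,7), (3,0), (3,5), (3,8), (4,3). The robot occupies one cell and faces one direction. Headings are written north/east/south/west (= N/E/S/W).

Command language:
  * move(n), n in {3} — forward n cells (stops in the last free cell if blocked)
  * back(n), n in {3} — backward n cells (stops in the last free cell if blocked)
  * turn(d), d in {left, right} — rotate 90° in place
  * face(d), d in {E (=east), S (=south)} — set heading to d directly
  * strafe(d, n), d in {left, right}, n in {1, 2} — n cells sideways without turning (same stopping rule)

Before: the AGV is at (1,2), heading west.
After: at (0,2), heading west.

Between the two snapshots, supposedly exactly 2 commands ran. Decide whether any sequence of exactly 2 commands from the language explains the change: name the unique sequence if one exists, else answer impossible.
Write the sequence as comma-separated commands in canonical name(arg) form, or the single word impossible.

move(3), move(3)

key: the first move(3) runs into the grid edge before its full distance
begin: at (1,2), heading west
t=1 move(3) ⇒ at (0,2), heading west
t=2 move(3) ⇒ at (0,2), heading west
uniquely the one of 100 2-step routes that fits.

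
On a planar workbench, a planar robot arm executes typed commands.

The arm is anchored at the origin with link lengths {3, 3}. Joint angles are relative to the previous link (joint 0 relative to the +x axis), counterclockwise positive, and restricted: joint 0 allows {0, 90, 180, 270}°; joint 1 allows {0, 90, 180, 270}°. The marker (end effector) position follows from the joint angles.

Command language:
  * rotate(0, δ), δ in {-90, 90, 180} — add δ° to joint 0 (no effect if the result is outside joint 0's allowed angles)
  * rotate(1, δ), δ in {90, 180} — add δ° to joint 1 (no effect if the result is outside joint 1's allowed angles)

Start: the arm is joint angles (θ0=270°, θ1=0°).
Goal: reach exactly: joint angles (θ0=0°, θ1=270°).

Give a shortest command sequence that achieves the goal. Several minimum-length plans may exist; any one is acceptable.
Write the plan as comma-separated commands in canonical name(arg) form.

rotate(1, 90), rotate(0, 90), rotate(1, 180)

start: joint angles (θ0=270°, θ1=0°)
step 1 (rotate(1, 90)): joint angles (θ0=270°, θ1=90°)
step 2 (rotate(0, 90)): joint angles (θ0=0°, θ1=90°)
step 3 (rotate(1, 180)): joint angles (θ0=0°, θ1=270°)
minimal: 3 command(s), checked below 3.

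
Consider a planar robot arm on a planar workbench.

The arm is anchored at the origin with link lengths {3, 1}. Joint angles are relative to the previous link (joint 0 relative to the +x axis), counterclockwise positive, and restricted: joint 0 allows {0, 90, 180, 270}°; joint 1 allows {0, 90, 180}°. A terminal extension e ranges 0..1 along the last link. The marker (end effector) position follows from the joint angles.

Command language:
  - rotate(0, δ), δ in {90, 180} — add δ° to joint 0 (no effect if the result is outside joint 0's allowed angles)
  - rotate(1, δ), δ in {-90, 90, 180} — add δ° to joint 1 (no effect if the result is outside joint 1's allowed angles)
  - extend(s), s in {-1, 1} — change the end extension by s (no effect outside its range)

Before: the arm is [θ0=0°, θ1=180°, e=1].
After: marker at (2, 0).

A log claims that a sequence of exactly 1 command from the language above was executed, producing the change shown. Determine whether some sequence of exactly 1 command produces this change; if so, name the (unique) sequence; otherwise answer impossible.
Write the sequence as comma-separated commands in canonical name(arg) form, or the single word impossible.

extend(-1)

t0: [θ0=0°, θ1=180°, e=1]
1. extend(-1) → [θ0=0°, θ1=180°, e=0]
all 7 alternatives checked — unique.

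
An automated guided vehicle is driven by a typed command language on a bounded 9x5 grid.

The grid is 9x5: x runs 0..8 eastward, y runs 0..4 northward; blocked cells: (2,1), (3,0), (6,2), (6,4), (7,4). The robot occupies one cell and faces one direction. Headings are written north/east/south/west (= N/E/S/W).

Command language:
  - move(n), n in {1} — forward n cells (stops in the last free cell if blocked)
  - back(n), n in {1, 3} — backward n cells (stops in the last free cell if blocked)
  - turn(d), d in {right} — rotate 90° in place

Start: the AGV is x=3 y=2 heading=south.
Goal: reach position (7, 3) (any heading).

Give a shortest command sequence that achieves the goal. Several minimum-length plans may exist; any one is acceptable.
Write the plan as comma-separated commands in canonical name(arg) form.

t0: x=3 y=2 heading=south
[1] after back(1): x=3 y=3 heading=south
[2] after turn(right): x=3 y=3 heading=west
[3] after back(1): x=4 y=3 heading=west
[4] after back(3): x=7 y=3 heading=west
nothing shorter than 4 reaches the goal.

back(1), turn(right), back(1), back(3)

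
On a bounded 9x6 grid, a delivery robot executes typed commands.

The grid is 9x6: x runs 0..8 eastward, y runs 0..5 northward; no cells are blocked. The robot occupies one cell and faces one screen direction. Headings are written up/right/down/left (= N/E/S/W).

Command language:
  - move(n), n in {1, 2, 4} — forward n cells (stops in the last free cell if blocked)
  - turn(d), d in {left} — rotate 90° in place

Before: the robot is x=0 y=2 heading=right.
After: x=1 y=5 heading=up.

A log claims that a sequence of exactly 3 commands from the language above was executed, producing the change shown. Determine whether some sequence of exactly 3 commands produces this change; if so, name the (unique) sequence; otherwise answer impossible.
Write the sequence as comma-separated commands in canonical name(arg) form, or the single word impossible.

move(1), turn(left), move(4)

key: move(4) runs into the grid edge before its full distance
start: x=0 y=2 heading=right
1. move(1) → x=1 y=2 heading=right
2. turn(left) → x=1 y=2 heading=up
3. move(4) → x=1 y=5 heading=up
uniquely the one of 64 3-step routes that fits.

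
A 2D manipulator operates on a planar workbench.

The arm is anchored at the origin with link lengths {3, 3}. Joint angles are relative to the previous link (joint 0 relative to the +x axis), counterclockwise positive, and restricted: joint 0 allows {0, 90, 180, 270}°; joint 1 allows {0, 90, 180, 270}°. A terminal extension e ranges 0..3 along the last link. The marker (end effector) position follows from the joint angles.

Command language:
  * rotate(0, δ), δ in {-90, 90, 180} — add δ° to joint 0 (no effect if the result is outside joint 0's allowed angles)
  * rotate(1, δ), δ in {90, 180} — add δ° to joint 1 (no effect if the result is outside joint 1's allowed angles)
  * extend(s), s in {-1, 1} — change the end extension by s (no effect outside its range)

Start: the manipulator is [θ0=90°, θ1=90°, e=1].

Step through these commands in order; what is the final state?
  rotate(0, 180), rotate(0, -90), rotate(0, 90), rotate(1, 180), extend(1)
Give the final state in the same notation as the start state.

[θ0=270°, θ1=270°, e=2]

from: [θ0=90°, θ1=90°, e=1]
step 1 (rotate(0, 180)): [θ0=270°, θ1=90°, e=1]
step 2 (rotate(0, -90)): [θ0=180°, θ1=90°, e=1]
step 3 (rotate(0, 90)): [θ0=270°, θ1=90°, e=1]
step 4 (rotate(1, 180)): [θ0=270°, θ1=270°, e=1]
step 5 (extend(1)): [θ0=270°, θ1=270°, e=2]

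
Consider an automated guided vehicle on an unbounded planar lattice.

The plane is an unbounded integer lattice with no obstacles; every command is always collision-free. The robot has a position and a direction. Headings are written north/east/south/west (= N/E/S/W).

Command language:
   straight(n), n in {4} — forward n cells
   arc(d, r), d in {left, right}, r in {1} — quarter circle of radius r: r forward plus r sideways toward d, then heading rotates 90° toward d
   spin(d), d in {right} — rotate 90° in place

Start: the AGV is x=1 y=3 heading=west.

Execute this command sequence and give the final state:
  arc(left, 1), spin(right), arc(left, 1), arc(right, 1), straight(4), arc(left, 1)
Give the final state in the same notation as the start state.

begin: x=1 y=3 heading=west
step 1 (arc(left, 1)): x=0 y=2 heading=south
step 2 (spin(right)): x=0 y=2 heading=west
step 3 (arc(left, 1)): x=-1 y=1 heading=south
step 4 (arc(right, 1)): x=-2 y=0 heading=west
step 5 (straight(4)): x=-6 y=0 heading=west
step 6 (arc(left, 1)): x=-7 y=-1 heading=south

x=-7 y=-1 heading=south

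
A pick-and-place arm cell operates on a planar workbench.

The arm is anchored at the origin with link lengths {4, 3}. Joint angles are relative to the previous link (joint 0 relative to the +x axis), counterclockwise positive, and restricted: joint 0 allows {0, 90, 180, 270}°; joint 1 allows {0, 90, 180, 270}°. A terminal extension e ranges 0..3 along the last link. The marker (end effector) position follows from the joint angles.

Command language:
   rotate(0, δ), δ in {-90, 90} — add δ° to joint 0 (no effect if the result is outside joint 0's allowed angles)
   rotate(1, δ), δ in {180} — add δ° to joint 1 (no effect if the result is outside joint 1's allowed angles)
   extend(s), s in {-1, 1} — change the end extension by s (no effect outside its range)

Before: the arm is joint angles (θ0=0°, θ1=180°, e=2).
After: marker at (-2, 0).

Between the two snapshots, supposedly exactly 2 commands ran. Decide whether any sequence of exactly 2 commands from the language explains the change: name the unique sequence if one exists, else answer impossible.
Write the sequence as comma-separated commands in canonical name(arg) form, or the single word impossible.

extend(1), extend(1)

start: joint angles (θ0=0°, θ1=180°, e=2)
t=1 extend(1) ⇒ joint angles (θ0=0°, θ1=180°, e=3)
t=2 extend(1) ⇒ joint angles (θ0=0°, θ1=180°, e=3)
uniquely the one of 25 2-step routes that fits.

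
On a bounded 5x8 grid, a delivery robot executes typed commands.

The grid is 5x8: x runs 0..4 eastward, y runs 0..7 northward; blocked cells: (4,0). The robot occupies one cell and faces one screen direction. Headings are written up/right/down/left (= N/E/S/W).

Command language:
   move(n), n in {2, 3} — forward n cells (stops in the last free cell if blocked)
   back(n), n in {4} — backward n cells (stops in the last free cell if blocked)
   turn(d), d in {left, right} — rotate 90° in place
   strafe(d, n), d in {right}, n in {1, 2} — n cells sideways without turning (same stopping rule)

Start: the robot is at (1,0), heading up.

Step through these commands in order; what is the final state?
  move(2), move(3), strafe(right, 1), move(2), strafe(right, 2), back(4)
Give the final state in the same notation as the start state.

begin: at (1,0), heading up
[1] after move(2): at (1,2), heading up
[2] after move(3): at (1,5), heading up
[3] after strafe(right, 1): at (2,5), heading up
[4] after move(2): at (2,7), heading up
[5] after strafe(right, 2): at (4,7), heading up
[6] after back(4): at (4,3), heading up

at (4,3), heading up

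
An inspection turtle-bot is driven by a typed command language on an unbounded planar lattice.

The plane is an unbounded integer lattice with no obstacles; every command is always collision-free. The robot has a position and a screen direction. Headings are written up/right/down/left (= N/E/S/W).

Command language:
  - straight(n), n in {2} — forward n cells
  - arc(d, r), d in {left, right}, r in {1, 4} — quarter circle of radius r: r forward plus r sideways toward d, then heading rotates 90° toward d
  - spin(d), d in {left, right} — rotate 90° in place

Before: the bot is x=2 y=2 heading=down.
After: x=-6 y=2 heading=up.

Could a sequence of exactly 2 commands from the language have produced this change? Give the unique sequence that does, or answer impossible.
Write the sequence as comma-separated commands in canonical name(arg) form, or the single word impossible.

arc(right, 4), arc(right, 4)

key: cell and facing (now N) both changed — the 2 commands mix motion and turning
from: x=2 y=2 heading=down
[1] after arc(right, 4): x=-2 y=-2 heading=left
[2] after arc(right, 4): x=-6 y=2 heading=up
uniquely the one of 49 2-step routes that fits.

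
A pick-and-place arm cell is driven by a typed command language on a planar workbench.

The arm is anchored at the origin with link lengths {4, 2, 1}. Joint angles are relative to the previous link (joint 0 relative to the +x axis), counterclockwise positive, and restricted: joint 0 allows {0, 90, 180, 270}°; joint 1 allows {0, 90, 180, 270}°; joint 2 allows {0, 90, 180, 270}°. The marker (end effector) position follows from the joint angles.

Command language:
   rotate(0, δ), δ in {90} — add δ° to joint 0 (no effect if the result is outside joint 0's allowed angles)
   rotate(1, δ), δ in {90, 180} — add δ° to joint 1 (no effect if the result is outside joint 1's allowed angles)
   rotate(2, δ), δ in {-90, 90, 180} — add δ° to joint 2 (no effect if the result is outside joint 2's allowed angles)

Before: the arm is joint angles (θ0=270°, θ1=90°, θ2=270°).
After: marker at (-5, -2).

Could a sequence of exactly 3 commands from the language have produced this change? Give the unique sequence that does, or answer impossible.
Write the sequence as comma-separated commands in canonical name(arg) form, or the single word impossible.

start: joint angles (θ0=270°, θ1=90°, θ2=270°)
step 1 (rotate(0, 90)): joint angles (θ0=0°, θ1=90°, θ2=270°)
step 2 (rotate(0, 90)): joint angles (θ0=90°, θ1=90°, θ2=270°)
step 3 (rotate(0, 90)): joint angles (θ0=180°, θ1=90°, θ2=270°)
no rival 3-sequence matches.

rotate(0, 90), rotate(0, 90), rotate(0, 90)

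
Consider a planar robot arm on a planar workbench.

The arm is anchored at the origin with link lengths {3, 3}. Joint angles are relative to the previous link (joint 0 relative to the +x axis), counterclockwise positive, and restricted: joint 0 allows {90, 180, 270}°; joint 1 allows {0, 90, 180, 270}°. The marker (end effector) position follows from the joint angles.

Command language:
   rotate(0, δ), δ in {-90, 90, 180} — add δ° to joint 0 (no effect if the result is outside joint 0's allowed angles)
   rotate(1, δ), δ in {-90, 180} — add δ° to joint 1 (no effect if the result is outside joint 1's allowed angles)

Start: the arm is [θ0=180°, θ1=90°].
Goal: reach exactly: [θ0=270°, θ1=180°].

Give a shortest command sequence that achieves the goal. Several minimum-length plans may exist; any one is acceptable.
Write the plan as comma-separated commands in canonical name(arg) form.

from: [θ0=180°, θ1=90°]
1. rotate(0, 90) → [θ0=270°, θ1=90°]
2. rotate(1, -90) → [θ0=270°, θ1=0°]
3. rotate(1, 180) → [θ0=270°, θ1=180°]
no 2-step plan works, so 3 is optimal.

rotate(0, 90), rotate(1, -90), rotate(1, 180)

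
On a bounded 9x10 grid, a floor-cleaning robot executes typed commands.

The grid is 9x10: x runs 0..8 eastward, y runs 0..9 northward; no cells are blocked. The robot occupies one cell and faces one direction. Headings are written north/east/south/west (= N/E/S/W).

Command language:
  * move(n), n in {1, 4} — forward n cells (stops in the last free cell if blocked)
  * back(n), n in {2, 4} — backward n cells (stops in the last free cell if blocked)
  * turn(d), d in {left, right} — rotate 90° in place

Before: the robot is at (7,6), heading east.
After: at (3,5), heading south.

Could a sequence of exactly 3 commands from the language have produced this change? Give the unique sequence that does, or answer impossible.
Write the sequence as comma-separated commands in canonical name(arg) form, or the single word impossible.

back(4), turn(right), move(1)

key: order matters: swapping back(4) and move(1) lands elsewhere
start: at (7,6), heading east
t=1 back(4) ⇒ at (3,6), heading east
t=2 turn(right) ⇒ at (3,6), heading south
t=3 move(1) ⇒ at (3,5), heading south
no other 3-command option fits: unique.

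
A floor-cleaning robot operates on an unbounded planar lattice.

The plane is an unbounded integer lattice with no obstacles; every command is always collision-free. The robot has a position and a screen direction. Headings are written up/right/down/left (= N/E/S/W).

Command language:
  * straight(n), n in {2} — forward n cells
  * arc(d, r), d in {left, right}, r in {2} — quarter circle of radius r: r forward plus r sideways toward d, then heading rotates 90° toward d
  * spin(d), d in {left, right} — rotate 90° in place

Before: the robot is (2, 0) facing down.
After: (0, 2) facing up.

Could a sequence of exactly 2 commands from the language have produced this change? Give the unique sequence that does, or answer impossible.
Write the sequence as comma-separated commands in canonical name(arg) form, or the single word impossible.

spin(right), arc(right, 2)

key: running arc(right, 2) before spin(right) would end elsewhere — order is forced
from: (2, 0) facing down
step 1 (spin(right)): (2, 0) facing left
step 2 (arc(right, 2)): (0, 2) facing up
all 25 alternatives checked — unique.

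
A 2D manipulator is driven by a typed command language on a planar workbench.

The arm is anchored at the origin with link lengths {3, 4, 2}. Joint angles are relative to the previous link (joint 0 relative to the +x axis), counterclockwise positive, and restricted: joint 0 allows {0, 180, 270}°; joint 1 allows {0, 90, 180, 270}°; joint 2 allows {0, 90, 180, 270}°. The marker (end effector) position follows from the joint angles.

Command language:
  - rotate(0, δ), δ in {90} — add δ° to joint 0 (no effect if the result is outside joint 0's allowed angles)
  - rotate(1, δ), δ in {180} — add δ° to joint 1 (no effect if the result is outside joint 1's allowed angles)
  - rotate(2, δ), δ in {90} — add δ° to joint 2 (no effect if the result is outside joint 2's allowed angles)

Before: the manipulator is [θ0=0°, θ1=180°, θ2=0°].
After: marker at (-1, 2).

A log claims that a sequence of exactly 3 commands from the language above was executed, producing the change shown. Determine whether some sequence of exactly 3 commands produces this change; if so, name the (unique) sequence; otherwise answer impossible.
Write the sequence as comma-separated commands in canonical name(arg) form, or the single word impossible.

rotate(2, 90), rotate(2, 90), rotate(2, 90)

initial: [θ0=0°, θ1=180°, θ2=0°]
1. rotate(2, 90) → [θ0=0°, θ1=180°, θ2=90°]
2. rotate(2, 90) → [θ0=0°, θ1=180°, θ2=180°]
3. rotate(2, 90) → [θ0=0°, θ1=180°, θ2=270°]
no rival 3-sequence matches.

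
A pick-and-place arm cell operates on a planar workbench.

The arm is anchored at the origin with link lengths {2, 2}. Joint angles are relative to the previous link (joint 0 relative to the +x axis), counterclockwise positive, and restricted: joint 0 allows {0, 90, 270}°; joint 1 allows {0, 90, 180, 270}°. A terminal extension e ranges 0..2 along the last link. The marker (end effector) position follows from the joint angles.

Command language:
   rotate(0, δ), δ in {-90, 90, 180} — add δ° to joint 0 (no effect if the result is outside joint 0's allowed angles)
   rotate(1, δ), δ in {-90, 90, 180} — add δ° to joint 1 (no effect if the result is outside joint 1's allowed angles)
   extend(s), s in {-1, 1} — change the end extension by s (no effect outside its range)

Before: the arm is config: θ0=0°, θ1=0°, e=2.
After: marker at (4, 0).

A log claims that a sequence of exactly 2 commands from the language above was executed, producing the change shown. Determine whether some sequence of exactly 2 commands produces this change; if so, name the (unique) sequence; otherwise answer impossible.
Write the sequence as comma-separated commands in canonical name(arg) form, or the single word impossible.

extend(-1), extend(-1)

begin: config: θ0=0°, θ1=0°, e=2
step 1 (extend(-1)): config: θ0=0°, θ1=0°, e=1
step 2 (extend(-1)): config: θ0=0°, θ1=0°, e=0
no other 2-command option fits: unique.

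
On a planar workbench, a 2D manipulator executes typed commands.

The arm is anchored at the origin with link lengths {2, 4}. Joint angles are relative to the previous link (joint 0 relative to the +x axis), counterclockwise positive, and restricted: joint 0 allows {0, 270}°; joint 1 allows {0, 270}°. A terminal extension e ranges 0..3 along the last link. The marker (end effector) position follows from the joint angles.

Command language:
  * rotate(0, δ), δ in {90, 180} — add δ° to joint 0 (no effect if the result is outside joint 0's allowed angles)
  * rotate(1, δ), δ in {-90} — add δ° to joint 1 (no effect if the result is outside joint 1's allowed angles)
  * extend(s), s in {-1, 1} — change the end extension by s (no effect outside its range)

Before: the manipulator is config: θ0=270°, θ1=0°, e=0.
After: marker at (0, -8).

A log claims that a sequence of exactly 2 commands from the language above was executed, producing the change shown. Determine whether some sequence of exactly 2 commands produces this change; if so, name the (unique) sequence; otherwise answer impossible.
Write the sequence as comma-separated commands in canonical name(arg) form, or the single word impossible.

extend(1), extend(1)

t0: config: θ0=270°, θ1=0°, e=0
1. extend(1) → config: θ0=270°, θ1=0°, e=1
2. extend(1) → config: θ0=270°, θ1=0°, e=2
uniquely the one of 25 2-step routes that fits.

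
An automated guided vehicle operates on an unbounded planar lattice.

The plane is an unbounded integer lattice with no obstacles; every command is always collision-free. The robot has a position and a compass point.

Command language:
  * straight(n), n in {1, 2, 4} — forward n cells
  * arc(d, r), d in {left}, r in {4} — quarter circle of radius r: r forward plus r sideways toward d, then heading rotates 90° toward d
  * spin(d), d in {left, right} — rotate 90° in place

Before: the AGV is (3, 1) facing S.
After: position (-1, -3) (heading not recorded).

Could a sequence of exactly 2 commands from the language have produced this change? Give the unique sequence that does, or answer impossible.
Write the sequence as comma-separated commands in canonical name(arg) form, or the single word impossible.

key: order matters: swapping spin(right) and arc(left, 4) lands elsewhere
start: (3, 1) facing S
1. spin(right) → (3, 1) facing W
2. arc(left, 4) → (-1, -3) facing S
uniquely the one of 36 2-step routes that fits.

spin(right), arc(left, 4)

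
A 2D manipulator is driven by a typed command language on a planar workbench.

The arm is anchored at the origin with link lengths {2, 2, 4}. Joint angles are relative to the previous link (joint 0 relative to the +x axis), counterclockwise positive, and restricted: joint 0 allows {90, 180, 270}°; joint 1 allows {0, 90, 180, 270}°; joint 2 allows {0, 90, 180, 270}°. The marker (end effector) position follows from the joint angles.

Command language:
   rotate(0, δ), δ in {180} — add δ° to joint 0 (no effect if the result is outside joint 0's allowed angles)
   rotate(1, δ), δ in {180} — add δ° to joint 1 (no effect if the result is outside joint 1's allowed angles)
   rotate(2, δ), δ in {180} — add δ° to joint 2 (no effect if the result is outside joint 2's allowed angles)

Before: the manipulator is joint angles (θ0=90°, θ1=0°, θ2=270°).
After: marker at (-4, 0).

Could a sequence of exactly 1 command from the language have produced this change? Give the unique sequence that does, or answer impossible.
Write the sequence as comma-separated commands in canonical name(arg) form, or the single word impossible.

start: joint angles (θ0=90°, θ1=0°, θ2=270°)
[1] after rotate(1, 180): joint angles (θ0=90°, θ1=180°, θ2=270°)
all 3 alternatives checked — unique.

rotate(1, 180)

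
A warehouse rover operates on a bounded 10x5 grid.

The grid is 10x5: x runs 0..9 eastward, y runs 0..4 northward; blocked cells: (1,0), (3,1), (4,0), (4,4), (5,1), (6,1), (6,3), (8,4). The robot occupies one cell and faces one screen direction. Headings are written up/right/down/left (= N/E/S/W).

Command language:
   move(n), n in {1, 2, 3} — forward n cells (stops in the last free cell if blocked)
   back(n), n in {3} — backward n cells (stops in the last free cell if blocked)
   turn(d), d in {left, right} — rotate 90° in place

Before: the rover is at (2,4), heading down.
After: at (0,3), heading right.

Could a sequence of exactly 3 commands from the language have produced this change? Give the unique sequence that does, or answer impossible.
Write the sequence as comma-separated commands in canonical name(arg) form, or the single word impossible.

key: back(3) runs into the grid edge before its full distance
t0: at (2,4), heading down
1. move(1) → at (2,3), heading down
2. turn(left) → at (2,3), heading right
3. back(3) → at (0,3), heading right
no other 3-command option fits: unique.

move(1), turn(left), back(3)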